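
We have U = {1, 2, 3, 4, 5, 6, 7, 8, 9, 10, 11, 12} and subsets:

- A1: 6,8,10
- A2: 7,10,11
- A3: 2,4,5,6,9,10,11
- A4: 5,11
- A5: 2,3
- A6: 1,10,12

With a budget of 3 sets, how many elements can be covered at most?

Choosing A1, A3, A6 covers {1, 2, 4, 5, 6, 8, 9, 10, 11, 12} — 10 elements.
No choice of 3 sets does better; here 3, 7 are left uncovered.

10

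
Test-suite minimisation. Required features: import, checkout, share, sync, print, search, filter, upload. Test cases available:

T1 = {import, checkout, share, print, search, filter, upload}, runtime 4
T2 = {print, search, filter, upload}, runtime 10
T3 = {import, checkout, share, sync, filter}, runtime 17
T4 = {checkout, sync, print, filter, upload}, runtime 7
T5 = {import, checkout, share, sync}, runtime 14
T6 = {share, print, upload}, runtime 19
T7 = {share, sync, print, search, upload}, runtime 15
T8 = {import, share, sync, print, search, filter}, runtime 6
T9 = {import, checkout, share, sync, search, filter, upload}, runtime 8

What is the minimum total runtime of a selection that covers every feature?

10

T1, T8 cover every feature at runtime 4 + 6 = 10.
Any cover uses at least 2 test cases; among all covering selections none totals below 10.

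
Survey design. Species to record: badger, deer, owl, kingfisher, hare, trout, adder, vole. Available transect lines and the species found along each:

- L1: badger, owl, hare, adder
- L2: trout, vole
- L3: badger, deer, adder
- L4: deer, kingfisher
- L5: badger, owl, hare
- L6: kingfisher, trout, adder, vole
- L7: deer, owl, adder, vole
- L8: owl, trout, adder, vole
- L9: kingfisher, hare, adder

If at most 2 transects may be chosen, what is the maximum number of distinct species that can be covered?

7

Choosing L1, L6 covers {badger, owl, kingfisher, hare, trout, adder, vole} — 7 species.
No choice of 2 transects does better; here deer is left uncovered.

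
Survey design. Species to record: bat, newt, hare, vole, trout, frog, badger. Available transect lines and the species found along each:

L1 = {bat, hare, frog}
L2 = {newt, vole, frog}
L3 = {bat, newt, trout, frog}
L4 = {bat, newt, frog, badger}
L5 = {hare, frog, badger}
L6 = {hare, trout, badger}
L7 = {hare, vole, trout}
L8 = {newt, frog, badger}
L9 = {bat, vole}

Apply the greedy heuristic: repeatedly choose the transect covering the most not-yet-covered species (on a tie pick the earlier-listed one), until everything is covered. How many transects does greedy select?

Pick 1: L3 covers 4 new species (bat, newt, trout, frog).
Pick 2: L5 covers 2 new species (hare, badger).
Pick 3: L2 covers 1 new species (vole).
Greedy uses 3 transects. (The true minimum is 2.)

3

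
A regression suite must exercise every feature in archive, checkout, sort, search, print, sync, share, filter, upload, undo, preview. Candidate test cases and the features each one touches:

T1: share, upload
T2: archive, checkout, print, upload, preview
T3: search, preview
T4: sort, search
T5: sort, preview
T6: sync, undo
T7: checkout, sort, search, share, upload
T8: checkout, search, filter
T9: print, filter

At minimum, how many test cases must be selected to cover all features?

4

T2, T6, T7, T8 together cover {archive, checkout, sort, search, print, sync, share, filter, upload, undo, preview} — every feature.
No 3 of the 9 test cases cover everything (all 84 triples fall short), so 4 is minimum.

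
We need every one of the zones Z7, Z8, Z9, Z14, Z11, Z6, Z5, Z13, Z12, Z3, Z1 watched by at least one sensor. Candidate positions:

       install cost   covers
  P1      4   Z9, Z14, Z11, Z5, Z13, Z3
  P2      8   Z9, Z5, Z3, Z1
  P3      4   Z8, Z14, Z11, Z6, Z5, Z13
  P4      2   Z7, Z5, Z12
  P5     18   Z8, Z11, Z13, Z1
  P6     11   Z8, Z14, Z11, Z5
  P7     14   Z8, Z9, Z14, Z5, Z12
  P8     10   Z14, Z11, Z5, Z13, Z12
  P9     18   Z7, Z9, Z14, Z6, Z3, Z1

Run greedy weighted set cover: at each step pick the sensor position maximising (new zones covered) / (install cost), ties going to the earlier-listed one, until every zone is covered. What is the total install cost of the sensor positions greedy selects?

18

Pick 1: P1 adds 6 new (Z9, Z14, Z11, Z5, Z13, Z3) at install cost 4 (ratio 6/4).
Pick 2: P4 adds 2 new (Z7, Z12) at install cost 2 (ratio 2/2).
Pick 3: P3 adds 2 new (Z8, Z6) at install cost 4 (ratio 2/4).
Pick 4: P2 adds 1 new (Z1) at install cost 8 (ratio 1/8).
Greedy total install cost: 4 + 2 + 4 + 8 = 18. (The true optimum is 14, so greedy overshoots here.)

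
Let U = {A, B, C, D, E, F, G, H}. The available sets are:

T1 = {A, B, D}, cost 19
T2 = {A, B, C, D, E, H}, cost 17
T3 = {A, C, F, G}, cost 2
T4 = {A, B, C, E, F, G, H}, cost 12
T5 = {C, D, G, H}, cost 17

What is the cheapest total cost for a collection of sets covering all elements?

T2, T3 cover every element at cost 17 + 2 = 19.
Any cover uses at least 2 sets; among all covering selections none totals below 19.

19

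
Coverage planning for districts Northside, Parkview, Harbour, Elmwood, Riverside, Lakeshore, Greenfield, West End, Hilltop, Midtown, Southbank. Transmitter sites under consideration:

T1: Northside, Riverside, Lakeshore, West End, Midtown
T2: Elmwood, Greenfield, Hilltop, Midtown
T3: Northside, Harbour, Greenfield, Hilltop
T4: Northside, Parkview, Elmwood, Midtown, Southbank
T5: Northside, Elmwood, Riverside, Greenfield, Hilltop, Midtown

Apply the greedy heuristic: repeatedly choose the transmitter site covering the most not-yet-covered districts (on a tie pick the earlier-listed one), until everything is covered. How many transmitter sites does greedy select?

Pick 1: T5 covers 6 new districts (Northside, Elmwood, Riverside, Greenfield, Hilltop, Midtown).
Pick 2: T1 covers 2 new districts (Lakeshore, West End).
Pick 3: T4 covers 2 new districts (Parkview, Southbank).
Pick 4: T3 covers 1 new districts (Harbour).
Greedy uses 4 transmitter sites. (The true minimum is 3.)

4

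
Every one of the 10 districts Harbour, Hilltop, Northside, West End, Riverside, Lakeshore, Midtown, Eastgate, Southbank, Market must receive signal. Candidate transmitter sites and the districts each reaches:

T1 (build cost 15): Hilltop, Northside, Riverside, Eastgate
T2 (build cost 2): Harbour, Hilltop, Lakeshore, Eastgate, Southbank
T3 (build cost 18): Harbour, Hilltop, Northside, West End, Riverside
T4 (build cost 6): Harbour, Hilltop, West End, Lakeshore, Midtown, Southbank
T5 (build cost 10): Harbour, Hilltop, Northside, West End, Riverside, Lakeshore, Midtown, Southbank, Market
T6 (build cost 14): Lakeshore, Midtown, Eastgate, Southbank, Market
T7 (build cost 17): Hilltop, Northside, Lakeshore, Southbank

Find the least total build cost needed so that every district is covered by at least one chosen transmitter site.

T2, T5 cover every district at build cost 2 + 10 = 12.
Any cover uses at least 2 transmitter sites; among all covering selections none totals below 12.

12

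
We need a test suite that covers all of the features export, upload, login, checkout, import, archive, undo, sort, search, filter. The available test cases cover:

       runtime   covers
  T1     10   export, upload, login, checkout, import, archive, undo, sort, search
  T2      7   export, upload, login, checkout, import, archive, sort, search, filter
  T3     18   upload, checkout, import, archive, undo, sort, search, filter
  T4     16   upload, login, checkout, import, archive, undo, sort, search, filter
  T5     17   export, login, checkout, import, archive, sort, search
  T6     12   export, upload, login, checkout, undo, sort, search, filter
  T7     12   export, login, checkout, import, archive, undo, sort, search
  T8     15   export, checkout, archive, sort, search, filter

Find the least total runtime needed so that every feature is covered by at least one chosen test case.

T1, T2 cover every feature at runtime 10 + 7 = 17.
Any cover uses at least 2 test cases; among all covering selections none totals below 17.

17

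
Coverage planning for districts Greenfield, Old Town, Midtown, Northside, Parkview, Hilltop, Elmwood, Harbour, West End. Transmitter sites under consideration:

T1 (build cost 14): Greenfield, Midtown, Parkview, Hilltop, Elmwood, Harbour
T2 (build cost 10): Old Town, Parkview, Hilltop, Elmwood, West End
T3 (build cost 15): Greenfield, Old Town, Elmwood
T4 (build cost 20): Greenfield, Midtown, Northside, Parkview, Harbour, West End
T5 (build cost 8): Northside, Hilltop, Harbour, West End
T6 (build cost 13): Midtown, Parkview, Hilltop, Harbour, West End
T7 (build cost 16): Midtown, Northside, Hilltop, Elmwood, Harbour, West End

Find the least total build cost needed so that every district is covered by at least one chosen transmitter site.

T2, T4 cover every district at build cost 10 + 20 = 30.
Any cover uses at least 2 transmitter sites; among all covering selections none totals below 30.
Greedy by coverage-per-build cost would pick T2, T5, T1 for 32 — worse than the optimum 30.

30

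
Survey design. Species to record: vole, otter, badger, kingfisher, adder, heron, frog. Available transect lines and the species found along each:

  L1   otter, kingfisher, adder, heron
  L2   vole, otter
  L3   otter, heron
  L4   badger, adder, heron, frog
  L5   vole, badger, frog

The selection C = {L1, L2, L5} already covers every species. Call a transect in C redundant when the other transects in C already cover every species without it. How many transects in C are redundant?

1

Drop L1: kingfisher, adder, heron uncovered — not redundant.
Drop L2: the rest still cover every species — redundant.
Drop L5: badger, frog uncovered — not redundant.
1 redundant: L2.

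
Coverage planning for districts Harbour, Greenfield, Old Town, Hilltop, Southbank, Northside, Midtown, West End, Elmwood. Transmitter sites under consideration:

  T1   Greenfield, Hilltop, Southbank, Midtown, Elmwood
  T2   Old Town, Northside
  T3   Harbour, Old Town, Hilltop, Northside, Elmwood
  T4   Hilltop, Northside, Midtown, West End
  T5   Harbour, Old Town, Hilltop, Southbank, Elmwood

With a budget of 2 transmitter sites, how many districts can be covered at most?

8

Choosing T1, T3 covers {Harbour, Greenfield, Old Town, Hilltop, Southbank, Northside, Midtown, Elmwood} — 8 districts.
No choice of 2 transmitter sites does better; here West End is left uncovered.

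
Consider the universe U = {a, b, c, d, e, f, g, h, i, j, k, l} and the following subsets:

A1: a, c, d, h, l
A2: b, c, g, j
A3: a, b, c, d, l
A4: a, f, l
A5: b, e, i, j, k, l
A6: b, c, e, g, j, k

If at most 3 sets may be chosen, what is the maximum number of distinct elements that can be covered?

Choosing A1, A2, A5 covers {a, b, c, d, e, g, h, i, j, k, l} — 11 elements.
No choice of 3 sets does better; here f is left uncovered.

11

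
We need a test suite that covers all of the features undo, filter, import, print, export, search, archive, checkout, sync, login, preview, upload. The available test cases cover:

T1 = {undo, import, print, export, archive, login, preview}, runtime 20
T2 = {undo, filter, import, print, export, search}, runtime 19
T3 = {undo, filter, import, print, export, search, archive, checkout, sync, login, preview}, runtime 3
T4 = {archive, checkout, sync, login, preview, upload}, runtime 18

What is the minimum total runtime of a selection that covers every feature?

21

T3, T4 cover every feature at runtime 3 + 18 = 21.
Any cover uses at least 2 test cases; among all covering selections none totals below 21.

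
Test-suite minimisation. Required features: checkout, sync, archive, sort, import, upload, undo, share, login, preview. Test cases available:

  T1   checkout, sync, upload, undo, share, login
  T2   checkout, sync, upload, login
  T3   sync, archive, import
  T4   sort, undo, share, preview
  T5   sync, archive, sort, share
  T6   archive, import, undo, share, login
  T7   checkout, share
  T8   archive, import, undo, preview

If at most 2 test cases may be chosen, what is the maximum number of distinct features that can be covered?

9

Choosing T1, T8 covers {checkout, sync, archive, import, upload, undo, share, login, preview} — 9 features.
No choice of 2 test cases does better; here sort is left uncovered.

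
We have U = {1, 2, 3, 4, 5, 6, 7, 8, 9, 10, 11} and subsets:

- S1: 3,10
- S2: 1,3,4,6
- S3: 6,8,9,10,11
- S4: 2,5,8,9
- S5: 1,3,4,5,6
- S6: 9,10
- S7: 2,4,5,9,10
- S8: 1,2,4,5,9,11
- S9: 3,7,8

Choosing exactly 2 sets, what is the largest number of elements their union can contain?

9

Choosing S3, S5 covers {1, 3, 4, 5, 6, 8, 9, 10, 11} — 9 elements.
No choice of 2 sets does better; here 2, 7 are left uncovered.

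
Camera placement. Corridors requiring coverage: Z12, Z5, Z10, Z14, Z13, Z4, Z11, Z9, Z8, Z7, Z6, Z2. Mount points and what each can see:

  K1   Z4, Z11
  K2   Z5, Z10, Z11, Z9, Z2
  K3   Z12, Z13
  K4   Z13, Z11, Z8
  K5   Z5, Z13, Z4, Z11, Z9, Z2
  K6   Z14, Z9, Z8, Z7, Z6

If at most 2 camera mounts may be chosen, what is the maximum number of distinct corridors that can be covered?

Choosing K5, K6 covers {Z5, Z14, Z13, Z4, Z11, Z9, Z8, Z7, Z6, Z2} — 10 corridors.
No choice of 2 camera mounts does better; here Z12, Z10 are left uncovered.

10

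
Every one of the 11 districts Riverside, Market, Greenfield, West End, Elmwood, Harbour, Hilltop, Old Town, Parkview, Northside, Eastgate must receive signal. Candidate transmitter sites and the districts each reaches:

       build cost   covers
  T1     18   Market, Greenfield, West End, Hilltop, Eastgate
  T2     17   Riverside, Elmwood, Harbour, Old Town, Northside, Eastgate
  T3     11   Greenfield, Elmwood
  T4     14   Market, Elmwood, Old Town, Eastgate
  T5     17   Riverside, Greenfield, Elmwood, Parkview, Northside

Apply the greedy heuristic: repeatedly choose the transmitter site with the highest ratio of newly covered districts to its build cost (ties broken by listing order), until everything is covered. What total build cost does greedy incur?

52

Pick 1: T2 adds 6 new (Riverside, Elmwood, Harbour, Old Town, Northside, Eastgate) at build cost 17 (ratio 6/17).
Pick 2: T1 adds 4 new (Market, Greenfield, West End, Hilltop) at build cost 18 (ratio 4/18).
Pick 3: T5 adds 1 new (Parkview) at build cost 17 (ratio 1/17).
Greedy total build cost: 17 + 18 + 17 = 52.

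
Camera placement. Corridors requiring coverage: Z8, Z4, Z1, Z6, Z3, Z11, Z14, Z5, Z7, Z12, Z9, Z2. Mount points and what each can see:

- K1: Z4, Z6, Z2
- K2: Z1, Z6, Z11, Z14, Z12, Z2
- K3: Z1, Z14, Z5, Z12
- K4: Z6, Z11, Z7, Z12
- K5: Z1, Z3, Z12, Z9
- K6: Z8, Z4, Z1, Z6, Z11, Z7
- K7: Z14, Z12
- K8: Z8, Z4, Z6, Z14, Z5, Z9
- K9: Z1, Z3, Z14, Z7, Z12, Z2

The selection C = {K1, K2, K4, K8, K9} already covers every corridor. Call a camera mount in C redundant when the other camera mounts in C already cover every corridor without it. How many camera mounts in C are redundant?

Drop K1: the rest still cover every corridor — redundant.
Drop K2: the rest still cover every corridor — redundant.
Drop K4: the rest still cover every corridor — redundant.
Drop K8: Z8, Z5, Z9 uncovered — not redundant.
Drop K9: Z3 uncovered — not redundant.
3 redundant: K1, K2, K4.

3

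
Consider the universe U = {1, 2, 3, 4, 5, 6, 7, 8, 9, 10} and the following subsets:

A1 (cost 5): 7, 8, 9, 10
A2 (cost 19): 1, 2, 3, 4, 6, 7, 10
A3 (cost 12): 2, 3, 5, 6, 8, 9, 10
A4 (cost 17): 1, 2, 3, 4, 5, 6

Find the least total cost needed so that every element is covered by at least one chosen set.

22

A1, A4 cover every element at cost 5 + 17 = 22.
Any cover uses at least 2 sets; among all covering selections none totals below 22.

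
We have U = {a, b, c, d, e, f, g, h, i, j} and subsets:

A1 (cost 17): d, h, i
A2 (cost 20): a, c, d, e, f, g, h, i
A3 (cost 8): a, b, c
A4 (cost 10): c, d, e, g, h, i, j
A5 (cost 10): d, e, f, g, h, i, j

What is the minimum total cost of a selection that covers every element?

18

A3, A5 cover every element at cost 8 + 10 = 18.
Any cover uses at least 2 sets; among all covering selections none totals below 18.
Greedy by coverage-per-cost would pick A4, A3, A5 for 28 — worse than the optimum 18.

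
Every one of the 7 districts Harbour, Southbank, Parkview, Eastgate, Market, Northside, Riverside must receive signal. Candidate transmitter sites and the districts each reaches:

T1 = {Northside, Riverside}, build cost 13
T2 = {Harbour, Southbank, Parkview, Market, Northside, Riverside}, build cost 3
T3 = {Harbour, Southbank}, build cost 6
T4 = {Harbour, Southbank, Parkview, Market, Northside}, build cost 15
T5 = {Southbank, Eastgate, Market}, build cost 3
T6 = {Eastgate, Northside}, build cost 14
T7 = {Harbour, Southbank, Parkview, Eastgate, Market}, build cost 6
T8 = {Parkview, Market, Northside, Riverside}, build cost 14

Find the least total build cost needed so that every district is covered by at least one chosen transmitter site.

T2, T5 cover every district at build cost 3 + 3 = 6.
Any cover uses at least 2 transmitter sites; among all covering selections none totals below 6.

6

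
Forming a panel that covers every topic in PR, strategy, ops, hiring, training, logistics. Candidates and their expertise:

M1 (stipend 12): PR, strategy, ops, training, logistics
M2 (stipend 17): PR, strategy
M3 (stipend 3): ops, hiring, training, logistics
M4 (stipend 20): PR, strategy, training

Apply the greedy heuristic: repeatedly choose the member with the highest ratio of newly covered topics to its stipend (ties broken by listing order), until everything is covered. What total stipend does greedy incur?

15

Pick 1: M3 adds 4 new (ops, hiring, training, logistics) at stipend 3 (ratio 4/3).
Pick 2: M1 adds 2 new (PR, strategy) at stipend 12 (ratio 2/12).
Greedy total stipend: 3 + 12 = 15.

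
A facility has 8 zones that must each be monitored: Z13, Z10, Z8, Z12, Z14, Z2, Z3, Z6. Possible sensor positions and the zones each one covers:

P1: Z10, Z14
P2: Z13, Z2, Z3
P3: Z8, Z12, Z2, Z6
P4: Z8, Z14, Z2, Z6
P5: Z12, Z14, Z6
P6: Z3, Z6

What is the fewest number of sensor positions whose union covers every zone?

3

P1, P2, P3 together cover {Z13, Z10, Z8, Z12, Z14, Z2, Z3, Z6} — every zone.
No 2 of the 6 sensor positions cover everything (all 15 pairs fall short), so 3 is minimum.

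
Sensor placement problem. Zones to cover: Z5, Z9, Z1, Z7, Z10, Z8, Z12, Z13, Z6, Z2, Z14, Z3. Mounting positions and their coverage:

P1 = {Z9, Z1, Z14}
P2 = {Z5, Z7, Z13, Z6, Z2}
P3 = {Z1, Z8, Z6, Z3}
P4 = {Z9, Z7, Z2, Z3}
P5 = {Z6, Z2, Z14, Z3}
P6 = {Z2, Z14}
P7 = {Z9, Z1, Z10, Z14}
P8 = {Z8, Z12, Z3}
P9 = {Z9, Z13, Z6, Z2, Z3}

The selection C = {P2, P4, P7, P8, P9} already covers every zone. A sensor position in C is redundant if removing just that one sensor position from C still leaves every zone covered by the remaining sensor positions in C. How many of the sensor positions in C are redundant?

Drop P2: Z5 uncovered — not redundant.
Drop P4: the rest still cover every zone — redundant.
Drop P7: Z1, Z10, Z14 uncovered — not redundant.
Drop P8: Z8, Z12 uncovered — not redundant.
Drop P9: the rest still cover every zone — redundant.
2 redundant: P4, P9.

2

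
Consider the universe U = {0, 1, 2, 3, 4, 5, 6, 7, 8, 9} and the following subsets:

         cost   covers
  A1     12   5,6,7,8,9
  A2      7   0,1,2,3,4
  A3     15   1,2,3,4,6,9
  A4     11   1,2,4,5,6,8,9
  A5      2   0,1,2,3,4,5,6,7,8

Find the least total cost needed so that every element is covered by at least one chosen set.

13

A4, A5 cover every element at cost 11 + 2 = 13.
Any cover uses at least 2 sets; among all covering selections none totals below 13.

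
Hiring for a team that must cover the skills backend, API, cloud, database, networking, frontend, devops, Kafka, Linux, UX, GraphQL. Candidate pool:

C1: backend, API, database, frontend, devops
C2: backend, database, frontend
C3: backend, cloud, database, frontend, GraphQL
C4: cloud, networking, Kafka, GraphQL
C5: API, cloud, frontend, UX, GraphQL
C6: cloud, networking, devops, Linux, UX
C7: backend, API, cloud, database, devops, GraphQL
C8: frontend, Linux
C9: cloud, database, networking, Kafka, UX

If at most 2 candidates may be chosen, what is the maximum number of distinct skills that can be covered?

Choosing C1, C4 covers {backend, API, cloud, database, networking, frontend, devops, Kafka, GraphQL} — 9 skills.
No choice of 2 candidates does better; here Linux, UX are left uncovered.

9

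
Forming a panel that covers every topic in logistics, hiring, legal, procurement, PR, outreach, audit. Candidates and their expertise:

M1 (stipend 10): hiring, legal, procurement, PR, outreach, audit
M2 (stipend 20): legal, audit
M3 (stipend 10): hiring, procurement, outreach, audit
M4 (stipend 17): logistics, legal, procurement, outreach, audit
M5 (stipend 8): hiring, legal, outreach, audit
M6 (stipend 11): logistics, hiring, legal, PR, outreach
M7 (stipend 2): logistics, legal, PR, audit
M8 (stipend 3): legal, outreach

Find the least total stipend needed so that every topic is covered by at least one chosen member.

M1, M7 cover every topic at stipend 10 + 2 = 12.
Any cover uses at least 2 members; among all covering selections none totals below 12.
Greedy by coverage-per-stipend would pick M7, M8, M1 for 15 — worse than the optimum 12.

12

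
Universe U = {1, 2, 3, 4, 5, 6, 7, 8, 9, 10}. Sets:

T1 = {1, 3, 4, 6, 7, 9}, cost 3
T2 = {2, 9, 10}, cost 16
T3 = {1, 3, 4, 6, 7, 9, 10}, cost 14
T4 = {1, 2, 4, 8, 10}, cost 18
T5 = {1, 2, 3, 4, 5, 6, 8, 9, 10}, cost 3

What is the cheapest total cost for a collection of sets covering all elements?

6

T1, T5 cover every element at cost 3 + 3 = 6.
Any cover uses at least 2 sets; among all covering selections none totals below 6.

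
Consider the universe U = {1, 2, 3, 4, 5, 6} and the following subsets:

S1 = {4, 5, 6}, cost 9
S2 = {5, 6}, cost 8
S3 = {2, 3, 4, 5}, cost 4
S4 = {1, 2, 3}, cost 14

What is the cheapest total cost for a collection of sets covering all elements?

23

S1, S4 cover every element at cost 9 + 14 = 23.
Any cover uses at least 2 sets; among all covering selections none totals below 23.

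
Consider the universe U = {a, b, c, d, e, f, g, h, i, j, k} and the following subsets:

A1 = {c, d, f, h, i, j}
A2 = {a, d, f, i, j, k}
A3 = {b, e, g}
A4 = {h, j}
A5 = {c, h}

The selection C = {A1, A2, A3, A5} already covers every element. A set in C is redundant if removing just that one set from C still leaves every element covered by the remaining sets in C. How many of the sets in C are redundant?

2

Drop A1: the rest still cover every element — redundant.
Drop A2: a, k uncovered — not redundant.
Drop A3: b, e, g uncovered — not redundant.
Drop A5: the rest still cover every element — redundant.
2 redundant: A1, A5.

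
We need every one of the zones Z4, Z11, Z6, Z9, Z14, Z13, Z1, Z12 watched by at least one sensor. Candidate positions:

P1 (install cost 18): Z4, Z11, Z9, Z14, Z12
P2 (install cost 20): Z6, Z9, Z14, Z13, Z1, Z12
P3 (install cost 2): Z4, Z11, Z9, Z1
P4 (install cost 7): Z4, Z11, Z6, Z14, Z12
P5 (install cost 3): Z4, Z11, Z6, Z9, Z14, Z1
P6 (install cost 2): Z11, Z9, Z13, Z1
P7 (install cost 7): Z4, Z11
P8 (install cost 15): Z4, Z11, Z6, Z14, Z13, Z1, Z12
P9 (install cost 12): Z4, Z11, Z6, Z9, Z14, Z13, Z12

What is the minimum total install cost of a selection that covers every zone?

P4, P6 cover every zone at install cost 7 + 2 = 9.
Any cover uses at least 2 sensor positions; among all covering selections none totals below 9.
Greedy by coverage-per-install cost would pick P3, P5, P6, P4 for 14 — worse than the optimum 9.

9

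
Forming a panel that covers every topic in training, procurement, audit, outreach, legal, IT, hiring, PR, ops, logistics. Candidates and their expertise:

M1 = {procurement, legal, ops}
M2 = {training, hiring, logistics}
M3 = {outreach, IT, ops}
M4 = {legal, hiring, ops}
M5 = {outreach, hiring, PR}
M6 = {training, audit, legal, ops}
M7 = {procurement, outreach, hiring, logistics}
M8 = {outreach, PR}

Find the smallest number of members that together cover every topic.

M3, M5, M6, M7 together cover {training, procurement, audit, outreach, legal, IT, hiring, PR, ops, logistics} — every topic.
No 3 of the 8 members cover everything (all 56 triples fall short), so 4 is minimum.

4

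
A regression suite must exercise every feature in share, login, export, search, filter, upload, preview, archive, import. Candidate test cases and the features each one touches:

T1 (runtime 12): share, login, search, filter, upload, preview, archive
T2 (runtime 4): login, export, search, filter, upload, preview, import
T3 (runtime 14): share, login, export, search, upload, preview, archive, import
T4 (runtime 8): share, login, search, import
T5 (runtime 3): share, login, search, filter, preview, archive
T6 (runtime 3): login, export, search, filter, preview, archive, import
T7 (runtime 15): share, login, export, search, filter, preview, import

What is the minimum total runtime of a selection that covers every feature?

7

T2, T5 cover every feature at runtime 4 + 3 = 7.
Any cover uses at least 2 test cases; among all covering selections none totals below 7.
Greedy by coverage-per-runtime would pick T6, T5, T2 for 10 — worse than the optimum 7.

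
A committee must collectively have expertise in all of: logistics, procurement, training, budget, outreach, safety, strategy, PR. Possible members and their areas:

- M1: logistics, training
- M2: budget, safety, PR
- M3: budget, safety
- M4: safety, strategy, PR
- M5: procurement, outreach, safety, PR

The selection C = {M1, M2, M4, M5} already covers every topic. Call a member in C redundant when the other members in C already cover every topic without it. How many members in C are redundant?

Drop M1: logistics, training uncovered — not redundant.
Drop M2: budget uncovered — not redundant.
Drop M4: strategy uncovered — not redundant.
Drop M5: procurement, outreach uncovered — not redundant.
None of the members in C is redundant.

0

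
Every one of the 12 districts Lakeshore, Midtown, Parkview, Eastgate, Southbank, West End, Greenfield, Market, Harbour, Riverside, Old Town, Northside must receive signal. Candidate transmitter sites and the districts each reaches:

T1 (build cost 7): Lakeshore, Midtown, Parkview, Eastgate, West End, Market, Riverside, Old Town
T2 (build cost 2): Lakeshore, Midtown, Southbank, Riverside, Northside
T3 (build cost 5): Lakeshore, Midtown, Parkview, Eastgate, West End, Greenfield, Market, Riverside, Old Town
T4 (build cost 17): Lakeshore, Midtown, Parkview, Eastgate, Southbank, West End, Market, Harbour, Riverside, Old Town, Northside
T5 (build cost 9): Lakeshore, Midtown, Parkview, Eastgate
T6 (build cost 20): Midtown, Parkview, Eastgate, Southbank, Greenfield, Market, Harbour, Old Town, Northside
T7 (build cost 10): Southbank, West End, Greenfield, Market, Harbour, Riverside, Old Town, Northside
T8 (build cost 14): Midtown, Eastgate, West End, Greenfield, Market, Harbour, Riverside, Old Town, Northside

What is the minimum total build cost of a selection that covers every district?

T3, T7 cover every district at build cost 5 + 10 = 15.
Any cover uses at least 2 transmitter sites; among all covering selections none totals below 15.
Greedy by coverage-per-build cost would pick T2, T3, T7 for 17 — worse than the optimum 15.

15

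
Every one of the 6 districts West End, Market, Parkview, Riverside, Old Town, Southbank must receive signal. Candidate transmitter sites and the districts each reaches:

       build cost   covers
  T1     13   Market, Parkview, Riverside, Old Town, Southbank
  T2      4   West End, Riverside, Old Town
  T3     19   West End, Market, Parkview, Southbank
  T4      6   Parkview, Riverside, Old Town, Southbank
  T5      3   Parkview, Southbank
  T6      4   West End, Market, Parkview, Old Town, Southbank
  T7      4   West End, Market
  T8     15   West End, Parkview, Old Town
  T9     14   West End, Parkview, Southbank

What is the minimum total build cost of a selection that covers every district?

T2, T6 cover every district at build cost 4 + 4 = 8.
Any cover uses at least 2 transmitter sites; among all covering selections none totals below 8.

8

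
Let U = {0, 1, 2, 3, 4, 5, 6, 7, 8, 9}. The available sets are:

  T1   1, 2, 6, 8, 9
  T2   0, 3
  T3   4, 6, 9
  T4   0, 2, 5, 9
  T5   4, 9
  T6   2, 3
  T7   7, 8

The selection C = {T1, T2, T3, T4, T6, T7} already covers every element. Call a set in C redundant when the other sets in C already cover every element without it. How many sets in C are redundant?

2

Drop T1: 1 uncovered — not redundant.
Drop T2: the rest still cover every element — redundant.
Drop T3: 4 uncovered — not redundant.
Drop T4: 5 uncovered — not redundant.
Drop T6: the rest still cover every element — redundant.
Drop T7: 7 uncovered — not redundant.
2 redundant: T2, T6.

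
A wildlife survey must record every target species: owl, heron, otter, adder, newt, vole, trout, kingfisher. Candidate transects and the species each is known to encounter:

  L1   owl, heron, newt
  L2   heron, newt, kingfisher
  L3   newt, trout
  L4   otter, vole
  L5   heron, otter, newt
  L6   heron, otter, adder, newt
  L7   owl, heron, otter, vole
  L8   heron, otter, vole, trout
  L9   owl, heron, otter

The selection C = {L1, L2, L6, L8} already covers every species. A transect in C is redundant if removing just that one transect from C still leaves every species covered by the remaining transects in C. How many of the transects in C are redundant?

0

Drop L1: owl uncovered — not redundant.
Drop L2: kingfisher uncovered — not redundant.
Drop L6: adder uncovered — not redundant.
Drop L8: vole, trout uncovered — not redundant.
None of the transects in C is redundant.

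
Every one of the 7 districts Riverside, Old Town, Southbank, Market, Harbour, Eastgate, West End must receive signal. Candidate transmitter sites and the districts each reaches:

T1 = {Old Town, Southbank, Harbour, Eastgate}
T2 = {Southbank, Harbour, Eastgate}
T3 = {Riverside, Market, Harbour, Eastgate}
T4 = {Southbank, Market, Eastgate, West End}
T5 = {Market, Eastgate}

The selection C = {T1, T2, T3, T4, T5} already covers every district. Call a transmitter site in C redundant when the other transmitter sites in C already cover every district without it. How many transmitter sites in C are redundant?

Drop T1: Old Town uncovered — not redundant.
Drop T2: the rest still cover every district — redundant.
Drop T3: Riverside uncovered — not redundant.
Drop T4: West End uncovered — not redundant.
Drop T5: the rest still cover every district — redundant.
2 redundant: T2, T5.

2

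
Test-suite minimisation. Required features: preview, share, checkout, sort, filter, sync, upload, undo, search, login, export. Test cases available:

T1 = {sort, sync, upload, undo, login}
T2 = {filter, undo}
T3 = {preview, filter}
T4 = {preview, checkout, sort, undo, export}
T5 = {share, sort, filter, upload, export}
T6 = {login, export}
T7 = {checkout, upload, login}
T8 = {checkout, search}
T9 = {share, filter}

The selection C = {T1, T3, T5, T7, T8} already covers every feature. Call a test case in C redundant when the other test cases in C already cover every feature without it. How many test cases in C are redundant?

1

Drop T1: sync, undo uncovered — not redundant.
Drop T3: preview uncovered — not redundant.
Drop T5: share, export uncovered — not redundant.
Drop T7: the rest still cover every feature — redundant.
Drop T8: search uncovered — not redundant.
1 redundant: T7.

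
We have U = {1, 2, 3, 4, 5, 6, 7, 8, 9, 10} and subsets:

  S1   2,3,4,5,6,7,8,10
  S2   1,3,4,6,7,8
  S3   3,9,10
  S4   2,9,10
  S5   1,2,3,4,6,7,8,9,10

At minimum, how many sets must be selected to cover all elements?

S1, S5 together cover {1, 2, 3, 4, 5, 6, 7, 8, 9, 10} — every element.
No single set contains all 10 elements, so 2 is optimal.

2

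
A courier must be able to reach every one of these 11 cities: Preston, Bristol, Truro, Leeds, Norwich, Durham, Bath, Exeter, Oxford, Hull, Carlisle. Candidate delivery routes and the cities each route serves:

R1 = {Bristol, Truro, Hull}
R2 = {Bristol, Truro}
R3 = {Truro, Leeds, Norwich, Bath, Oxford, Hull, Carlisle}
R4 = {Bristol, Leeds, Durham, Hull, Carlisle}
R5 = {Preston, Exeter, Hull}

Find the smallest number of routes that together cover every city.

R3, R4, R5 together cover {Preston, Bristol, Truro, Leeds, Norwich, Durham, Bath, Exeter, Oxford, Hull, Carlisle} — every city.
No 2 of the 5 routes cover everything (all 10 pairs fall short), so 3 is minimum.

3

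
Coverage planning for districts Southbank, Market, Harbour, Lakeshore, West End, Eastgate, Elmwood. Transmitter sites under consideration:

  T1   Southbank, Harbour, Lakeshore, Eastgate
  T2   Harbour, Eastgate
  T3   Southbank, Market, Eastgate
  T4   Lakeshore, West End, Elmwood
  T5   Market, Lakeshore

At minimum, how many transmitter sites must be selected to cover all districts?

3

T1, T3, T4 together cover {Southbank, Market, Harbour, Lakeshore, West End, Eastgate, Elmwood} — every district.
No 2 of the 5 transmitter sites cover everything (all 10 pairs fall short), so 3 is minimum.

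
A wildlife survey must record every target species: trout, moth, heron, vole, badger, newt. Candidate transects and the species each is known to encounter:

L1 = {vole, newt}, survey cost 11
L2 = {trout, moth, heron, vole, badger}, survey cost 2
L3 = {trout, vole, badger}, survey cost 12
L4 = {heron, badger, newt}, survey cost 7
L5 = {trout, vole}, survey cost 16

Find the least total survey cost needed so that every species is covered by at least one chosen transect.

L2, L4 cover every species at survey cost 2 + 7 = 9.
Any cover uses at least 2 transects; among all covering selections none totals below 9.

9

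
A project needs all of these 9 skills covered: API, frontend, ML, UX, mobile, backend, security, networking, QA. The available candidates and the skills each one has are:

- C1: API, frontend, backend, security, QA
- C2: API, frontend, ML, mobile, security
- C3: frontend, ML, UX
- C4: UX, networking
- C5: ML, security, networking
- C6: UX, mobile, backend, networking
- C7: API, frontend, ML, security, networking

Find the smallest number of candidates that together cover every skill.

3

C1, C2, C4 together cover {API, frontend, ML, UX, mobile, backend, security, networking, QA} — every skill.
No 2 of the 7 candidates cover everything (all 21 pairs fall short), so 3 is minimum.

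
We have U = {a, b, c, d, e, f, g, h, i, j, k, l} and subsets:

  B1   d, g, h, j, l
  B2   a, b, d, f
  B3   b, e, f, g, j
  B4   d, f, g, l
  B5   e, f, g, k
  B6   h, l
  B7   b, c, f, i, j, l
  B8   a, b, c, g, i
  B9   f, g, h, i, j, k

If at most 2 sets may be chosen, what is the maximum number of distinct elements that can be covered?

Choosing B1, B7 covers {b, c, d, f, g, h, i, j, l} — 9 elements.
No choice of 2 sets does better; here a, e, k are left uncovered.

9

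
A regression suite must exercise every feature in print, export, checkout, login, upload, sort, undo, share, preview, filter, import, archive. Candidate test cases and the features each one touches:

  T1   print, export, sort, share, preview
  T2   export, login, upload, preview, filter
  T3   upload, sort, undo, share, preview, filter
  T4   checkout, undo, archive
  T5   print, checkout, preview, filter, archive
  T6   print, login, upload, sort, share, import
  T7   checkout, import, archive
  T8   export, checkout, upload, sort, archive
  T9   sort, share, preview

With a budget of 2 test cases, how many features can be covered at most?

10

Choosing T5, T6 covers {print, checkout, login, upload, sort, share, preview, filter, import, archive} — 10 features.
No choice of 2 test cases does better; here export, undo are left uncovered.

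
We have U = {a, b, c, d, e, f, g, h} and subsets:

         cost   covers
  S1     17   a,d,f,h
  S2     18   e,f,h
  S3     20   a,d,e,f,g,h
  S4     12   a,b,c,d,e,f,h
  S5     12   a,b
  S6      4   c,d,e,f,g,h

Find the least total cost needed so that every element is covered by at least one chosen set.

S4, S6 cover every element at cost 12 + 4 = 16.
Any cover uses at least 2 sets; among all covering selections none totals below 16.

16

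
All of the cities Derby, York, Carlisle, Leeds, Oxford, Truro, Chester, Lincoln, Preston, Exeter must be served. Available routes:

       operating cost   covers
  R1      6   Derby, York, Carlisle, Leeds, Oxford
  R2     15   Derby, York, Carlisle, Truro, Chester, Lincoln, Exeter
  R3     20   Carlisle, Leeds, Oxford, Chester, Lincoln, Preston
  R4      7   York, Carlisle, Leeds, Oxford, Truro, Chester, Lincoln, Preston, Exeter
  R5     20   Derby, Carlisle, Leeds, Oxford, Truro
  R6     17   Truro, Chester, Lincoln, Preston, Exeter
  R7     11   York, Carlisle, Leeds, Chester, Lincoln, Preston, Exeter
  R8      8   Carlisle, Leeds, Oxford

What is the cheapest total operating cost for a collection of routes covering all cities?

R1, R4 cover every city at operating cost 6 + 7 = 13.
Any cover uses at least 2 routes; among all covering selections none totals below 13.

13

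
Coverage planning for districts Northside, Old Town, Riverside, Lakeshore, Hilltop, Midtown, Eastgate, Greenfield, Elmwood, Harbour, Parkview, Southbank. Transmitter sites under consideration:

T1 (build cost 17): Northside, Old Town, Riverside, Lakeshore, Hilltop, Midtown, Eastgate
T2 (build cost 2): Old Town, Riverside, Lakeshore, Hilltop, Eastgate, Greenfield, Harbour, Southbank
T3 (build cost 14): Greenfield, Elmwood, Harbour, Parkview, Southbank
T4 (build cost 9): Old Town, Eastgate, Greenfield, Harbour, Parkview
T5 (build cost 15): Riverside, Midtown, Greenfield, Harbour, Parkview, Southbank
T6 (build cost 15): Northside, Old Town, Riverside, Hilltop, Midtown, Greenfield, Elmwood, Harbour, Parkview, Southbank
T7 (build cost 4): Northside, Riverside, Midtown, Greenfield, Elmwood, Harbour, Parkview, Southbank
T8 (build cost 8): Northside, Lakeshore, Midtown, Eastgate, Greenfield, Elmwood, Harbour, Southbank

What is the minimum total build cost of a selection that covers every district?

6

T2, T7 cover every district at build cost 2 + 4 = 6.
Any cover uses at least 2 transmitter sites; among all covering selections none totals below 6.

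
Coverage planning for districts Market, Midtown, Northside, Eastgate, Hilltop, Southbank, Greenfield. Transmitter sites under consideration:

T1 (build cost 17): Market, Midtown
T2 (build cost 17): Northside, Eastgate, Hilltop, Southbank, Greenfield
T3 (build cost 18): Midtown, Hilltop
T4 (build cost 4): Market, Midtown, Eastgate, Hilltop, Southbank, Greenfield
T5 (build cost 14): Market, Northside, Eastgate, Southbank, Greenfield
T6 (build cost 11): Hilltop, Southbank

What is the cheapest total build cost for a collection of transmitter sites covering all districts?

T4, T5 cover every district at build cost 4 + 14 = 18.
Any cover uses at least 2 transmitter sites; among all covering selections none totals below 18.

18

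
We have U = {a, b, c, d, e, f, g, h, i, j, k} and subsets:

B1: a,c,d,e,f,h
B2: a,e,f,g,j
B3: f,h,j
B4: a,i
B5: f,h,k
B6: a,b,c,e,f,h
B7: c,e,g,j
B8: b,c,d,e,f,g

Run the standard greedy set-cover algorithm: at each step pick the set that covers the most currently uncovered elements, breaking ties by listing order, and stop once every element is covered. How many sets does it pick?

5

Pick 1: B1 covers 6 new elements (a, c, d, e, f, h).
Pick 2: B2 covers 2 new elements (g, j).
Pick 3: B4 covers 1 new elements (i).
Pick 4: B5 covers 1 new elements (k).
Pick 5: B6 covers 1 new elements (b).
Greedy uses 5 sets. (The true minimum is 4.)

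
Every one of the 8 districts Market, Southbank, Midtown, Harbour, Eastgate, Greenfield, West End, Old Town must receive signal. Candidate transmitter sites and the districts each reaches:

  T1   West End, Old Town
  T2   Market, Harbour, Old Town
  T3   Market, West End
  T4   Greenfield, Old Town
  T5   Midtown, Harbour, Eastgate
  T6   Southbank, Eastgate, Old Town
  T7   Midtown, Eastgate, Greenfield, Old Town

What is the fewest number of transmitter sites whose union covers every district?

T1, T2, T6, T7 together cover {Market, Southbank, Midtown, Harbour, Eastgate, Greenfield, West End, Old Town} — every district.
No 3 of the 7 transmitter sites cover everything (all 35 triples fall short), so 4 is minimum.

4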